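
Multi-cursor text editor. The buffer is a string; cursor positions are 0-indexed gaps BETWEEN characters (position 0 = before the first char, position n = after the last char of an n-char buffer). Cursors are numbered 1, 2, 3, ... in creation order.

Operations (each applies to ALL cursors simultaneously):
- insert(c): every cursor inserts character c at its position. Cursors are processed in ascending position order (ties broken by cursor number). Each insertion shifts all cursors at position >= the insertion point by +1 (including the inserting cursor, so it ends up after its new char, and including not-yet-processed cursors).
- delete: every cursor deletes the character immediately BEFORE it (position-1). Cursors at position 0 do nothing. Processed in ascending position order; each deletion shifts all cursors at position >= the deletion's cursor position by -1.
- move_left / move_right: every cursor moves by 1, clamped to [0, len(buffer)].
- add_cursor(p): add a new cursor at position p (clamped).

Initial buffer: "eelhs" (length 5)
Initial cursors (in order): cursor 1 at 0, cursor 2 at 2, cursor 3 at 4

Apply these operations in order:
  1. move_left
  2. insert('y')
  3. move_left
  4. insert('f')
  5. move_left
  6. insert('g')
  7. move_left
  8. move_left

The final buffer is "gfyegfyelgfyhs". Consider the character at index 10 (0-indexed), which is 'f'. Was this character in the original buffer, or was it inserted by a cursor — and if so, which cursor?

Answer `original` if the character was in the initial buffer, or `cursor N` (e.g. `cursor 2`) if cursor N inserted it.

Answer: cursor 3

Derivation:
After op 1 (move_left): buffer="eelhs" (len 5), cursors c1@0 c2@1 c3@3, authorship .....
After op 2 (insert('y')): buffer="yeyelyhs" (len 8), cursors c1@1 c2@3 c3@6, authorship 1.2..3..
After op 3 (move_left): buffer="yeyelyhs" (len 8), cursors c1@0 c2@2 c3@5, authorship 1.2..3..
After op 4 (insert('f')): buffer="fyefyelfyhs" (len 11), cursors c1@1 c2@4 c3@8, authorship 11.22..33..
After op 5 (move_left): buffer="fyefyelfyhs" (len 11), cursors c1@0 c2@3 c3@7, authorship 11.22..33..
After op 6 (insert('g')): buffer="gfyegfyelgfyhs" (len 14), cursors c1@1 c2@5 c3@10, authorship 111.222..333..
After op 7 (move_left): buffer="gfyegfyelgfyhs" (len 14), cursors c1@0 c2@4 c3@9, authorship 111.222..333..
After op 8 (move_left): buffer="gfyegfyelgfyhs" (len 14), cursors c1@0 c2@3 c3@8, authorship 111.222..333..
Authorship (.=original, N=cursor N): 1 1 1 . 2 2 2 . . 3 3 3 . .
Index 10: author = 3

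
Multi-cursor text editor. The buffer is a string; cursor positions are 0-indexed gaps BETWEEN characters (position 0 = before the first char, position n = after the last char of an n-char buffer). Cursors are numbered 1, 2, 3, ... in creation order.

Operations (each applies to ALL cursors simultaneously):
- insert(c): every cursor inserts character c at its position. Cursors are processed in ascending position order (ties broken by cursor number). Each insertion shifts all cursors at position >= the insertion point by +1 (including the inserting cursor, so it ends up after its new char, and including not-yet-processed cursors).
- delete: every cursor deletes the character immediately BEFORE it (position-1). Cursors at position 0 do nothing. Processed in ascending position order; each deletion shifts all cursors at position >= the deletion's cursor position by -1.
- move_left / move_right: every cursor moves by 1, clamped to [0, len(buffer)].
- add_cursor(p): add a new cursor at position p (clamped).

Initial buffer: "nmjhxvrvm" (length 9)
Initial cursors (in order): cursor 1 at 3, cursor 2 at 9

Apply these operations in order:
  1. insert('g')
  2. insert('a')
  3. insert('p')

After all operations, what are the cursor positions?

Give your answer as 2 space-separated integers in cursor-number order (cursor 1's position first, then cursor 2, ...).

After op 1 (insert('g')): buffer="nmjghxvrvmg" (len 11), cursors c1@4 c2@11, authorship ...1......2
After op 2 (insert('a')): buffer="nmjgahxvrvmga" (len 13), cursors c1@5 c2@13, authorship ...11......22
After op 3 (insert('p')): buffer="nmjgaphxvrvmgap" (len 15), cursors c1@6 c2@15, authorship ...111......222

Answer: 6 15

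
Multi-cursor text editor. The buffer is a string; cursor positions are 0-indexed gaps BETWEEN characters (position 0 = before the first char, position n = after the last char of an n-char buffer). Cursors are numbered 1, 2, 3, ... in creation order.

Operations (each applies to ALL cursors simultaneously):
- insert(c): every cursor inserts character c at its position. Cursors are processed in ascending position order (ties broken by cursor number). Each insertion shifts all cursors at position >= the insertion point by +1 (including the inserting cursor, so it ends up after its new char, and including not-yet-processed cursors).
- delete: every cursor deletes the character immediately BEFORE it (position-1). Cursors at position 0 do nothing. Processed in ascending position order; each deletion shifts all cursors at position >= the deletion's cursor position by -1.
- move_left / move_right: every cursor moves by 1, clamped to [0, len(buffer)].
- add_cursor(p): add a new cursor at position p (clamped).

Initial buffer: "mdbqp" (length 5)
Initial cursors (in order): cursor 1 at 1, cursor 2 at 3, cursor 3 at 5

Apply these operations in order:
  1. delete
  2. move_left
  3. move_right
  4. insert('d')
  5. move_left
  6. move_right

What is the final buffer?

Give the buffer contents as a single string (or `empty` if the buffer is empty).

Answer: dddqd

Derivation:
After op 1 (delete): buffer="dq" (len 2), cursors c1@0 c2@1 c3@2, authorship ..
After op 2 (move_left): buffer="dq" (len 2), cursors c1@0 c2@0 c3@1, authorship ..
After op 3 (move_right): buffer="dq" (len 2), cursors c1@1 c2@1 c3@2, authorship ..
After op 4 (insert('d')): buffer="dddqd" (len 5), cursors c1@3 c2@3 c3@5, authorship .12.3
After op 5 (move_left): buffer="dddqd" (len 5), cursors c1@2 c2@2 c3@4, authorship .12.3
After op 6 (move_right): buffer="dddqd" (len 5), cursors c1@3 c2@3 c3@5, authorship .12.3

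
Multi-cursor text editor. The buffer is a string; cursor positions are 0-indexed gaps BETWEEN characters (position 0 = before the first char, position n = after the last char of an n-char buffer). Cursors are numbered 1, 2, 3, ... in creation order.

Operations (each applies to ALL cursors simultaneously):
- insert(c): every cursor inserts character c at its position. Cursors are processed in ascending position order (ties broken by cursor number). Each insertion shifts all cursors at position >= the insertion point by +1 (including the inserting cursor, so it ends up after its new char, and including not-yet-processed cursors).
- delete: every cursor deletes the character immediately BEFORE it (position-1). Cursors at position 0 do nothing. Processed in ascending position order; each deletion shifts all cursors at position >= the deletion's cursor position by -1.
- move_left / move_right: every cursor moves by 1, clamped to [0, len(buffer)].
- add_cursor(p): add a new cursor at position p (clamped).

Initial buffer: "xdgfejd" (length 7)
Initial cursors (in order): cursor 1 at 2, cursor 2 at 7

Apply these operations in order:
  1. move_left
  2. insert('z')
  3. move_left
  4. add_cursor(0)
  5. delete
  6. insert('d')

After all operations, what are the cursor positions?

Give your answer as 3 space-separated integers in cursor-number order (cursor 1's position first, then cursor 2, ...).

After op 1 (move_left): buffer="xdgfejd" (len 7), cursors c1@1 c2@6, authorship .......
After op 2 (insert('z')): buffer="xzdgfejzd" (len 9), cursors c1@2 c2@8, authorship .1.....2.
After op 3 (move_left): buffer="xzdgfejzd" (len 9), cursors c1@1 c2@7, authorship .1.....2.
After op 4 (add_cursor(0)): buffer="xzdgfejzd" (len 9), cursors c3@0 c1@1 c2@7, authorship .1.....2.
After op 5 (delete): buffer="zdgfezd" (len 7), cursors c1@0 c3@0 c2@5, authorship 1....2.
After op 6 (insert('d')): buffer="ddzdgfedzd" (len 10), cursors c1@2 c3@2 c2@8, authorship 131....22.

Answer: 2 8 2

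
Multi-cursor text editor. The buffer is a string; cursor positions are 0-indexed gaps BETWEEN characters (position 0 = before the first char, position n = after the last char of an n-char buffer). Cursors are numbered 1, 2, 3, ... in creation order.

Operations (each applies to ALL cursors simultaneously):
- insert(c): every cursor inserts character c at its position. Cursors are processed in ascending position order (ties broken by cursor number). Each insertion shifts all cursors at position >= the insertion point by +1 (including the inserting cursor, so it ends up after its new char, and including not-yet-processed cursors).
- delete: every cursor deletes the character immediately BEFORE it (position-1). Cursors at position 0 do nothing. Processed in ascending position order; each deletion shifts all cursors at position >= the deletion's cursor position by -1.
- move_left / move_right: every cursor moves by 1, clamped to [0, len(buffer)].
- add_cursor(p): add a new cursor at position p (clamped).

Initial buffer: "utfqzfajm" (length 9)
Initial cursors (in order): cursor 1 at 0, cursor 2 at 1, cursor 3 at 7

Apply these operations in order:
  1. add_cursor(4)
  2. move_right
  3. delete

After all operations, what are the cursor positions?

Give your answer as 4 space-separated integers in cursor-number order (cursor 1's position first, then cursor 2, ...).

After op 1 (add_cursor(4)): buffer="utfqzfajm" (len 9), cursors c1@0 c2@1 c4@4 c3@7, authorship .........
After op 2 (move_right): buffer="utfqzfajm" (len 9), cursors c1@1 c2@2 c4@5 c3@8, authorship .........
After op 3 (delete): buffer="fqfam" (len 5), cursors c1@0 c2@0 c4@2 c3@4, authorship .....

Answer: 0 0 4 2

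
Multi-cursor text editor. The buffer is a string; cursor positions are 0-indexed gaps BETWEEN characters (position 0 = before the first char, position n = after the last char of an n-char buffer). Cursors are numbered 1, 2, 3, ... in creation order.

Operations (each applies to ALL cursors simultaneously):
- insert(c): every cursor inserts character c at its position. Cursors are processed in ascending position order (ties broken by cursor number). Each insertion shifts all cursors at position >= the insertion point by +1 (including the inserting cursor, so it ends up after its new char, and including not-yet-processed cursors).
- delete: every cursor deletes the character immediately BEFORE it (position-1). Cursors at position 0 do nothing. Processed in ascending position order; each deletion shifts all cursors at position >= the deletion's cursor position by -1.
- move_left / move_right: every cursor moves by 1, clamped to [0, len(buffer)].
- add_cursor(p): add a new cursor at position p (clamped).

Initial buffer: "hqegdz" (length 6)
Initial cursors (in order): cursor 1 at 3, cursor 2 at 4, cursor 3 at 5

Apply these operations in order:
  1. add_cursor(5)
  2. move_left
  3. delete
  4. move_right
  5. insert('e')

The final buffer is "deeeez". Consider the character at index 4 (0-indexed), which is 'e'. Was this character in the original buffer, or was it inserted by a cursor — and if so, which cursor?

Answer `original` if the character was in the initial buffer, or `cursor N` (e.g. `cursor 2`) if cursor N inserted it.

After op 1 (add_cursor(5)): buffer="hqegdz" (len 6), cursors c1@3 c2@4 c3@5 c4@5, authorship ......
After op 2 (move_left): buffer="hqegdz" (len 6), cursors c1@2 c2@3 c3@4 c4@4, authorship ......
After op 3 (delete): buffer="dz" (len 2), cursors c1@0 c2@0 c3@0 c4@0, authorship ..
After op 4 (move_right): buffer="dz" (len 2), cursors c1@1 c2@1 c3@1 c4@1, authorship ..
After op 5 (insert('e')): buffer="deeeez" (len 6), cursors c1@5 c2@5 c3@5 c4@5, authorship .1234.
Authorship (.=original, N=cursor N): . 1 2 3 4 .
Index 4: author = 4

Answer: cursor 4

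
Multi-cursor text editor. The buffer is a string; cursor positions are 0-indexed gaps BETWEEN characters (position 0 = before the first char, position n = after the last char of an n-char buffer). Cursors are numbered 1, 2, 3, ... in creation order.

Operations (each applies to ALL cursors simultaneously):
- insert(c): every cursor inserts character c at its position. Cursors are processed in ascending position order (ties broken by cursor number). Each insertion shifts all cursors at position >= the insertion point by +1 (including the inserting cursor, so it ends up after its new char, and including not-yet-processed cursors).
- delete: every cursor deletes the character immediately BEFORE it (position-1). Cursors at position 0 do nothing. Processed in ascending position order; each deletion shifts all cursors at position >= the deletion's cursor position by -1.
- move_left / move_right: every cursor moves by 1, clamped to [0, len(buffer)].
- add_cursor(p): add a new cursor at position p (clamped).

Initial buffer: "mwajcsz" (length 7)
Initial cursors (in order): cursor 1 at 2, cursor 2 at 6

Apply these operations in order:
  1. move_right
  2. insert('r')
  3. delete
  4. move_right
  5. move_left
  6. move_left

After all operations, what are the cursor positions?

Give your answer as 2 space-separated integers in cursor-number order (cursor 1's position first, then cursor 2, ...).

After op 1 (move_right): buffer="mwajcsz" (len 7), cursors c1@3 c2@7, authorship .......
After op 2 (insert('r')): buffer="mwarjcszr" (len 9), cursors c1@4 c2@9, authorship ...1....2
After op 3 (delete): buffer="mwajcsz" (len 7), cursors c1@3 c2@7, authorship .......
After op 4 (move_right): buffer="mwajcsz" (len 7), cursors c1@4 c2@7, authorship .......
After op 5 (move_left): buffer="mwajcsz" (len 7), cursors c1@3 c2@6, authorship .......
After op 6 (move_left): buffer="mwajcsz" (len 7), cursors c1@2 c2@5, authorship .......

Answer: 2 5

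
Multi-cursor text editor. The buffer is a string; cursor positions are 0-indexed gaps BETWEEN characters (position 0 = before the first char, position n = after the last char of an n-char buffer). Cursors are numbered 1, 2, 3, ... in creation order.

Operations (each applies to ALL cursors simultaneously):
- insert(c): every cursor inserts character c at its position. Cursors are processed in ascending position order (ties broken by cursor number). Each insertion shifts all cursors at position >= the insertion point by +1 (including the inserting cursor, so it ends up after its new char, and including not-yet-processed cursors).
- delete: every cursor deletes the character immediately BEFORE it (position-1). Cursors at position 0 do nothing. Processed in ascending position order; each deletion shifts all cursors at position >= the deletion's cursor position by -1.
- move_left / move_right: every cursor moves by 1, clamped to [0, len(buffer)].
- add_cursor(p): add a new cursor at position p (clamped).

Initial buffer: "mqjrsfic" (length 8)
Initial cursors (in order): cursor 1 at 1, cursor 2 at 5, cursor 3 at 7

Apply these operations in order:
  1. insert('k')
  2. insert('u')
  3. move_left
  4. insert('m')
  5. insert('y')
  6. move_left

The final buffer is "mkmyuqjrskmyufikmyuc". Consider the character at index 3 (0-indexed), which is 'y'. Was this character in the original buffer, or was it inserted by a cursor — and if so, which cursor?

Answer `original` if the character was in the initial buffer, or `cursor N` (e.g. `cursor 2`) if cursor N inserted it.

Answer: cursor 1

Derivation:
After op 1 (insert('k')): buffer="mkqjrskfikc" (len 11), cursors c1@2 c2@7 c3@10, authorship .1....2..3.
After op 2 (insert('u')): buffer="mkuqjrskufikuc" (len 14), cursors c1@3 c2@9 c3@13, authorship .11....22..33.
After op 3 (move_left): buffer="mkuqjrskufikuc" (len 14), cursors c1@2 c2@8 c3@12, authorship .11....22..33.
After op 4 (insert('m')): buffer="mkmuqjrskmufikmuc" (len 17), cursors c1@3 c2@10 c3@15, authorship .111....222..333.
After op 5 (insert('y')): buffer="mkmyuqjrskmyufikmyuc" (len 20), cursors c1@4 c2@12 c3@18, authorship .1111....2222..3333.
After op 6 (move_left): buffer="mkmyuqjrskmyufikmyuc" (len 20), cursors c1@3 c2@11 c3@17, authorship .1111....2222..3333.
Authorship (.=original, N=cursor N): . 1 1 1 1 . . . . 2 2 2 2 . . 3 3 3 3 .
Index 3: author = 1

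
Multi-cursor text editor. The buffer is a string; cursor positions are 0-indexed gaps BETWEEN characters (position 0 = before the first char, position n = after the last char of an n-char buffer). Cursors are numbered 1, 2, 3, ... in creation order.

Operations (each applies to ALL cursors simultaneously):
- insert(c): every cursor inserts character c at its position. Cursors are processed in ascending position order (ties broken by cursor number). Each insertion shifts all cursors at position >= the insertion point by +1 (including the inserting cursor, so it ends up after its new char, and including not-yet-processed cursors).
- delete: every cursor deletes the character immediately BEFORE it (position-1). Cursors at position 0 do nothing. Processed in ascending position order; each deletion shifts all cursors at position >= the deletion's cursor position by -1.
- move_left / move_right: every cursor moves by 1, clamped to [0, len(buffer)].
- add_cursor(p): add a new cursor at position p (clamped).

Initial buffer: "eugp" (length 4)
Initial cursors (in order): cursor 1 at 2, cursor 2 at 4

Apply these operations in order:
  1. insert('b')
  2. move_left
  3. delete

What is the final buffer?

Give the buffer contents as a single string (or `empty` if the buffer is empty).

Answer: ebgb

Derivation:
After op 1 (insert('b')): buffer="eubgpb" (len 6), cursors c1@3 c2@6, authorship ..1..2
After op 2 (move_left): buffer="eubgpb" (len 6), cursors c1@2 c2@5, authorship ..1..2
After op 3 (delete): buffer="ebgb" (len 4), cursors c1@1 c2@3, authorship .1.2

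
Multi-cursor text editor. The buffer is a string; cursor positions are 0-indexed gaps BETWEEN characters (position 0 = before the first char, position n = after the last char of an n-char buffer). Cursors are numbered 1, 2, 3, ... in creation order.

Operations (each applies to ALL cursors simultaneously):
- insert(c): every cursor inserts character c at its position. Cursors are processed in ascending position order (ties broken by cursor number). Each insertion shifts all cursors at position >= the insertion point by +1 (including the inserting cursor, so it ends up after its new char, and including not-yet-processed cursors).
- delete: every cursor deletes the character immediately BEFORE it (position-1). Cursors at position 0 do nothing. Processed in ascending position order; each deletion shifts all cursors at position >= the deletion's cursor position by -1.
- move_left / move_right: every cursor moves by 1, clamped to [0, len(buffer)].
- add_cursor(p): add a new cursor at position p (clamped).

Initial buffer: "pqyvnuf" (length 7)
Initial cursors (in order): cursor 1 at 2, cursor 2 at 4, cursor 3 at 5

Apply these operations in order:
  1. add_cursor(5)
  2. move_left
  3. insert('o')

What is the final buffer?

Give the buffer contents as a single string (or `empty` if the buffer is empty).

After op 1 (add_cursor(5)): buffer="pqyvnuf" (len 7), cursors c1@2 c2@4 c3@5 c4@5, authorship .......
After op 2 (move_left): buffer="pqyvnuf" (len 7), cursors c1@1 c2@3 c3@4 c4@4, authorship .......
After op 3 (insert('o')): buffer="poqyovoonuf" (len 11), cursors c1@2 c2@5 c3@8 c4@8, authorship .1..2.34...

Answer: poqyovoonuf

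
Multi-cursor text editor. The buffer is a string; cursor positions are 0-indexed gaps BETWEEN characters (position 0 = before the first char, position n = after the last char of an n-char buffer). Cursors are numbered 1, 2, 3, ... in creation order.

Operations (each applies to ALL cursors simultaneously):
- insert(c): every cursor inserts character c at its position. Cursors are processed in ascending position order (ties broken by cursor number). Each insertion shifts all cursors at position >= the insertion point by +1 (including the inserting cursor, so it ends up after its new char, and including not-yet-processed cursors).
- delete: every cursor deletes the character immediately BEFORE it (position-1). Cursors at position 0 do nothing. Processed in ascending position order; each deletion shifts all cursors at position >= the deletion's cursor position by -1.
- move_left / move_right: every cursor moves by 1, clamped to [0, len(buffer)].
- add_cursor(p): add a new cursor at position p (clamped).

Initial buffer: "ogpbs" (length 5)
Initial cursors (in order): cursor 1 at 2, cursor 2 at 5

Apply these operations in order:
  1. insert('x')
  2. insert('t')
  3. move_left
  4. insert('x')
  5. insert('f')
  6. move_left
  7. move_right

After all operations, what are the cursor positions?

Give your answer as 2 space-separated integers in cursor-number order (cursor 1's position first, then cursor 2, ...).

Answer: 5 12

Derivation:
After op 1 (insert('x')): buffer="ogxpbsx" (len 7), cursors c1@3 c2@7, authorship ..1...2
After op 2 (insert('t')): buffer="ogxtpbsxt" (len 9), cursors c1@4 c2@9, authorship ..11...22
After op 3 (move_left): buffer="ogxtpbsxt" (len 9), cursors c1@3 c2@8, authorship ..11...22
After op 4 (insert('x')): buffer="ogxxtpbsxxt" (len 11), cursors c1@4 c2@10, authorship ..111...222
After op 5 (insert('f')): buffer="ogxxftpbsxxft" (len 13), cursors c1@5 c2@12, authorship ..1111...2222
After op 6 (move_left): buffer="ogxxftpbsxxft" (len 13), cursors c1@4 c2@11, authorship ..1111...2222
After op 7 (move_right): buffer="ogxxftpbsxxft" (len 13), cursors c1@5 c2@12, authorship ..1111...2222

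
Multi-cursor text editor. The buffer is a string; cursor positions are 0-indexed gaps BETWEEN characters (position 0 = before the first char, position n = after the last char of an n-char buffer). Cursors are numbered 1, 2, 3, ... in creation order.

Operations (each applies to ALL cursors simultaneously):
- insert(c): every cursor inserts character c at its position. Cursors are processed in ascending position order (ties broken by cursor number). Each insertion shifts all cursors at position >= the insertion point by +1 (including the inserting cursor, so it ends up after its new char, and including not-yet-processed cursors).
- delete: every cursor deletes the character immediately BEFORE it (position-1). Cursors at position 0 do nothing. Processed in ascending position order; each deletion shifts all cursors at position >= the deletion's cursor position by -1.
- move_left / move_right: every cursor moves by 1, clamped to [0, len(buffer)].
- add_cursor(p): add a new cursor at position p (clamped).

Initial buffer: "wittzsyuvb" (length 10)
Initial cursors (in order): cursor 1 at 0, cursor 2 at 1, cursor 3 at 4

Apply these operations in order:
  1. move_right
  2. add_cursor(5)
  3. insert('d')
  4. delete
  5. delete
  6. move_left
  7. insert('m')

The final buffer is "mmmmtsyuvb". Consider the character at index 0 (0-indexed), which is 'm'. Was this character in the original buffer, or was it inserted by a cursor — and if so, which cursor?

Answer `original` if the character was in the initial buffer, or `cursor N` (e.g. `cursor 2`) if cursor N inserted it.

After op 1 (move_right): buffer="wittzsyuvb" (len 10), cursors c1@1 c2@2 c3@5, authorship ..........
After op 2 (add_cursor(5)): buffer="wittzsyuvb" (len 10), cursors c1@1 c2@2 c3@5 c4@5, authorship ..........
After op 3 (insert('d')): buffer="wdidttzddsyuvb" (len 14), cursors c1@2 c2@4 c3@9 c4@9, authorship .1.2...34.....
After op 4 (delete): buffer="wittzsyuvb" (len 10), cursors c1@1 c2@2 c3@5 c4@5, authorship ..........
After op 5 (delete): buffer="tsyuvb" (len 6), cursors c1@0 c2@0 c3@1 c4@1, authorship ......
After op 6 (move_left): buffer="tsyuvb" (len 6), cursors c1@0 c2@0 c3@0 c4@0, authorship ......
After op 7 (insert('m')): buffer="mmmmtsyuvb" (len 10), cursors c1@4 c2@4 c3@4 c4@4, authorship 1234......
Authorship (.=original, N=cursor N): 1 2 3 4 . . . . . .
Index 0: author = 1

Answer: cursor 1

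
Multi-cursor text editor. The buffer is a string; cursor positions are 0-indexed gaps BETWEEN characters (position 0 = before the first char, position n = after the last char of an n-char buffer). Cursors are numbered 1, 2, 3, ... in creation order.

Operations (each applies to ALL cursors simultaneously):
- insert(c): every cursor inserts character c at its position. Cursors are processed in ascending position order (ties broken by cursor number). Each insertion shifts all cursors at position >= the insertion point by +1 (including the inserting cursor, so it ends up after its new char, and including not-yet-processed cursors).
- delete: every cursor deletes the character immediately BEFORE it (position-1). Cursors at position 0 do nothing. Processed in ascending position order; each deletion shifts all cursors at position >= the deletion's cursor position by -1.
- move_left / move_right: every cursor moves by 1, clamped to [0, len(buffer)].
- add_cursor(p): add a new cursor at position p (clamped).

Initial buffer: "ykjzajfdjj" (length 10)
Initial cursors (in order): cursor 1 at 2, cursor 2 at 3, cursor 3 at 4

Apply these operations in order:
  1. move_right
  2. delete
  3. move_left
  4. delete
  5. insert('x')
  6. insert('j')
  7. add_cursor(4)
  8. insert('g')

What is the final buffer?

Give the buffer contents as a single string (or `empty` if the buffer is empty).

After op 1 (move_right): buffer="ykjzajfdjj" (len 10), cursors c1@3 c2@4 c3@5, authorship ..........
After op 2 (delete): buffer="ykjfdjj" (len 7), cursors c1@2 c2@2 c3@2, authorship .......
After op 3 (move_left): buffer="ykjfdjj" (len 7), cursors c1@1 c2@1 c3@1, authorship .......
After op 4 (delete): buffer="kjfdjj" (len 6), cursors c1@0 c2@0 c3@0, authorship ......
After op 5 (insert('x')): buffer="xxxkjfdjj" (len 9), cursors c1@3 c2@3 c3@3, authorship 123......
After op 6 (insert('j')): buffer="xxxjjjkjfdjj" (len 12), cursors c1@6 c2@6 c3@6, authorship 123123......
After op 7 (add_cursor(4)): buffer="xxxjjjkjfdjj" (len 12), cursors c4@4 c1@6 c2@6 c3@6, authorship 123123......
After op 8 (insert('g')): buffer="xxxjgjjgggkjfdjj" (len 16), cursors c4@5 c1@10 c2@10 c3@10, authorship 1231423123......

Answer: xxxjgjjgggkjfdjj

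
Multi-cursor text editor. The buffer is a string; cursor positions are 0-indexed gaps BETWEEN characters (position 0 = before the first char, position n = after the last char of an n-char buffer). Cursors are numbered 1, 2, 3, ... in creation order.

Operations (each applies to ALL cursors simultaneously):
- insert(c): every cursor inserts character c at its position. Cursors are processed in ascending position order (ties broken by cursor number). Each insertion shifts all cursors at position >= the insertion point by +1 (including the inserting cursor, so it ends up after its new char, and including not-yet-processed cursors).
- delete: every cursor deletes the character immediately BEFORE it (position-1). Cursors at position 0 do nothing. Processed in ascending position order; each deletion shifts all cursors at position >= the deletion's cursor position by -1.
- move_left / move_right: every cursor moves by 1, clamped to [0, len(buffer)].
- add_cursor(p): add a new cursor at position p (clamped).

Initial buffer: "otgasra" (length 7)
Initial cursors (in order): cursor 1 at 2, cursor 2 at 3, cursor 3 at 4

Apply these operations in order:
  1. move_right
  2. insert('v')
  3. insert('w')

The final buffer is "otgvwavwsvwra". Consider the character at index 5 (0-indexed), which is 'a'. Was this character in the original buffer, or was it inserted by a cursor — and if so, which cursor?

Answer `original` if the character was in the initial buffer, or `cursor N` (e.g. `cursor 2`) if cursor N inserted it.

After op 1 (move_right): buffer="otgasra" (len 7), cursors c1@3 c2@4 c3@5, authorship .......
After op 2 (insert('v')): buffer="otgvavsvra" (len 10), cursors c1@4 c2@6 c3@8, authorship ...1.2.3..
After op 3 (insert('w')): buffer="otgvwavwsvwra" (len 13), cursors c1@5 c2@8 c3@11, authorship ...11.22.33..
Authorship (.=original, N=cursor N): . . . 1 1 . 2 2 . 3 3 . .
Index 5: author = original

Answer: original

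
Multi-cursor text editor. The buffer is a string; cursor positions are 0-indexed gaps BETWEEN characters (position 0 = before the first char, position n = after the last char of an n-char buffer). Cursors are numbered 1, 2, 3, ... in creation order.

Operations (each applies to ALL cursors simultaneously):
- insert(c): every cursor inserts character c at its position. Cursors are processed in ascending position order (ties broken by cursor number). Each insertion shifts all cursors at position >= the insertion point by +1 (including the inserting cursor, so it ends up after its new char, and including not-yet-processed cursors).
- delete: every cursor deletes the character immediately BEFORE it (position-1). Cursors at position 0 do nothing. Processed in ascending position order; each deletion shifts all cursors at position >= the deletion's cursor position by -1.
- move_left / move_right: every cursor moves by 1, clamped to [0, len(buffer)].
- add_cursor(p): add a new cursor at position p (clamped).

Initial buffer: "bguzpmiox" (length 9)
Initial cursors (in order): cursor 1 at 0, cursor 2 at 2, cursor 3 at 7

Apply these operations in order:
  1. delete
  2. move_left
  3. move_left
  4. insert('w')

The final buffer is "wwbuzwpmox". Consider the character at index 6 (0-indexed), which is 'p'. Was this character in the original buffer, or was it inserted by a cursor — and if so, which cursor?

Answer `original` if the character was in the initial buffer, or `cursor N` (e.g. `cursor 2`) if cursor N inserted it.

Answer: original

Derivation:
After op 1 (delete): buffer="buzpmox" (len 7), cursors c1@0 c2@1 c3@5, authorship .......
After op 2 (move_left): buffer="buzpmox" (len 7), cursors c1@0 c2@0 c3@4, authorship .......
After op 3 (move_left): buffer="buzpmox" (len 7), cursors c1@0 c2@0 c3@3, authorship .......
After op 4 (insert('w')): buffer="wwbuzwpmox" (len 10), cursors c1@2 c2@2 c3@6, authorship 12...3....
Authorship (.=original, N=cursor N): 1 2 . . . 3 . . . .
Index 6: author = original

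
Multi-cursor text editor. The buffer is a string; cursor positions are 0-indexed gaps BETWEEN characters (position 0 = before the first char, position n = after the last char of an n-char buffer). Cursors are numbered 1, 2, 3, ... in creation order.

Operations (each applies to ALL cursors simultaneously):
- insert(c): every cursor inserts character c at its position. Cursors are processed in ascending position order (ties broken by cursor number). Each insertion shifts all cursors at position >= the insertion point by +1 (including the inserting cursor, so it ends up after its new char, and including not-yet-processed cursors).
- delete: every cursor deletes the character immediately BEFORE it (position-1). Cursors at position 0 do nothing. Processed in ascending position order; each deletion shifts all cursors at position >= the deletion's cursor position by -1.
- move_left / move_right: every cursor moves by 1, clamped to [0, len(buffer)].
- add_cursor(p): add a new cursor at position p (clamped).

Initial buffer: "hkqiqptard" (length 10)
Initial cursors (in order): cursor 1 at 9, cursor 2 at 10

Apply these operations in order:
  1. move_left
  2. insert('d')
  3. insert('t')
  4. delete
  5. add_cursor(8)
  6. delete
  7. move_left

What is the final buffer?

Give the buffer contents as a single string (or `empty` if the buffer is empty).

After op 1 (move_left): buffer="hkqiqptard" (len 10), cursors c1@8 c2@9, authorship ..........
After op 2 (insert('d')): buffer="hkqiqptadrdd" (len 12), cursors c1@9 c2@11, authorship ........1.2.
After op 3 (insert('t')): buffer="hkqiqptadtrdtd" (len 14), cursors c1@10 c2@13, authorship ........11.22.
After op 4 (delete): buffer="hkqiqptadrdd" (len 12), cursors c1@9 c2@11, authorship ........1.2.
After op 5 (add_cursor(8)): buffer="hkqiqptadrdd" (len 12), cursors c3@8 c1@9 c2@11, authorship ........1.2.
After op 6 (delete): buffer="hkqiqptrd" (len 9), cursors c1@7 c3@7 c2@8, authorship .........
After op 7 (move_left): buffer="hkqiqptrd" (len 9), cursors c1@6 c3@6 c2@7, authorship .........

Answer: hkqiqptrd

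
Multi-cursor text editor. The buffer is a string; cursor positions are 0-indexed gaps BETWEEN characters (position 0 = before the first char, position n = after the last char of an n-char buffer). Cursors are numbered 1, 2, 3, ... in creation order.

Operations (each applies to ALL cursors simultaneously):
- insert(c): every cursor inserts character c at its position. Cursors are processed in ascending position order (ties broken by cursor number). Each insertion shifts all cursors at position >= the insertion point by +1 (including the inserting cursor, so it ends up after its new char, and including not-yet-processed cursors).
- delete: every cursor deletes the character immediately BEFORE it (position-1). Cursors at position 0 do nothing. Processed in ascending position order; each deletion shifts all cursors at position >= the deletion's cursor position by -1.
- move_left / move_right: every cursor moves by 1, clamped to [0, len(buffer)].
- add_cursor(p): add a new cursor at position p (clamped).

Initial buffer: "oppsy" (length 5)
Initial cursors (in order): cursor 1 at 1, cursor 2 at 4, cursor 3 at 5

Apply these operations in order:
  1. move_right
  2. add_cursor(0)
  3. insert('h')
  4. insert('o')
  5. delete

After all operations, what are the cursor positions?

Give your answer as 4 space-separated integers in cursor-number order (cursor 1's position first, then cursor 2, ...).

After op 1 (move_right): buffer="oppsy" (len 5), cursors c1@2 c2@5 c3@5, authorship .....
After op 2 (add_cursor(0)): buffer="oppsy" (len 5), cursors c4@0 c1@2 c2@5 c3@5, authorship .....
After op 3 (insert('h')): buffer="hophpsyhh" (len 9), cursors c4@1 c1@4 c2@9 c3@9, authorship 4..1...23
After op 4 (insert('o')): buffer="hoophopsyhhoo" (len 13), cursors c4@2 c1@6 c2@13 c3@13, authorship 44..11...2323
After op 5 (delete): buffer="hophpsyhh" (len 9), cursors c4@1 c1@4 c2@9 c3@9, authorship 4..1...23

Answer: 4 9 9 1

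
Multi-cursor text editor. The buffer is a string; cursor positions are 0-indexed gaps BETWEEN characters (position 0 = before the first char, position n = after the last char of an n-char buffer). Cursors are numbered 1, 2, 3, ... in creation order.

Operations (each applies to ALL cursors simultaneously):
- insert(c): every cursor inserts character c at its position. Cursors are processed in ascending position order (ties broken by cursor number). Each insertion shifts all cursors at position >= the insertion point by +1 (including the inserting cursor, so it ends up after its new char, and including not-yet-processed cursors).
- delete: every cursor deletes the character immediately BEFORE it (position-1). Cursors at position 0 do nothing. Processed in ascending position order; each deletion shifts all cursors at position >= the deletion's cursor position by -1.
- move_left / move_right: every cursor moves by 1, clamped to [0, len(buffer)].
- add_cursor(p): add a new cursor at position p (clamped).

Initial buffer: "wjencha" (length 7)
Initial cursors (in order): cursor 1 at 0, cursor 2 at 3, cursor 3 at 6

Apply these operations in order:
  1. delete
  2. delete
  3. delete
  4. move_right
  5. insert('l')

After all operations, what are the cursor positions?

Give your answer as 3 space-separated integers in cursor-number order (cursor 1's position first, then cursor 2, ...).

Answer: 4 4 4

Derivation:
After op 1 (delete): buffer="wjnca" (len 5), cursors c1@0 c2@2 c3@4, authorship .....
After op 2 (delete): buffer="wna" (len 3), cursors c1@0 c2@1 c3@2, authorship ...
After op 3 (delete): buffer="a" (len 1), cursors c1@0 c2@0 c3@0, authorship .
After op 4 (move_right): buffer="a" (len 1), cursors c1@1 c2@1 c3@1, authorship .
After op 5 (insert('l')): buffer="alll" (len 4), cursors c1@4 c2@4 c3@4, authorship .123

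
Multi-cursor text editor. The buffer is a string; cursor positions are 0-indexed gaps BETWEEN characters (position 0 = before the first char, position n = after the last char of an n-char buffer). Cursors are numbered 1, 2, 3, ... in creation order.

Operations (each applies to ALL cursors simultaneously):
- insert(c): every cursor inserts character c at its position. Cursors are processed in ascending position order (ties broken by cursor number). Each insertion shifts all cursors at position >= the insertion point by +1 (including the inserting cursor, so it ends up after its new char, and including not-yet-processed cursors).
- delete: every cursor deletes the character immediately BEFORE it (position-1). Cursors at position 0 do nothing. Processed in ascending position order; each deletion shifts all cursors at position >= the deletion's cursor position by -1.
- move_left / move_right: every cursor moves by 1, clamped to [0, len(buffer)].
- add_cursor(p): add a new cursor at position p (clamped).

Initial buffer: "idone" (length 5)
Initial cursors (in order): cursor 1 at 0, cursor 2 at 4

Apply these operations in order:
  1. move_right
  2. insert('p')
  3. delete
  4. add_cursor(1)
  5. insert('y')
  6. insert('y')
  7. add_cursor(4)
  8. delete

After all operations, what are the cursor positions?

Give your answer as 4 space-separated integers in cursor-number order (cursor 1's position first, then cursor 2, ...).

Answer: 2 7 2 2

Derivation:
After op 1 (move_right): buffer="idone" (len 5), cursors c1@1 c2@5, authorship .....
After op 2 (insert('p')): buffer="ipdonep" (len 7), cursors c1@2 c2@7, authorship .1....2
After op 3 (delete): buffer="idone" (len 5), cursors c1@1 c2@5, authorship .....
After op 4 (add_cursor(1)): buffer="idone" (len 5), cursors c1@1 c3@1 c2@5, authorship .....
After op 5 (insert('y')): buffer="iyydoney" (len 8), cursors c1@3 c3@3 c2@8, authorship .13....2
After op 6 (insert('y')): buffer="iyyyydoneyy" (len 11), cursors c1@5 c3@5 c2@11, authorship .1313....22
After op 7 (add_cursor(4)): buffer="iyyyydoneyy" (len 11), cursors c4@4 c1@5 c3@5 c2@11, authorship .1313....22
After op 8 (delete): buffer="iydoney" (len 7), cursors c1@2 c3@2 c4@2 c2@7, authorship .1....2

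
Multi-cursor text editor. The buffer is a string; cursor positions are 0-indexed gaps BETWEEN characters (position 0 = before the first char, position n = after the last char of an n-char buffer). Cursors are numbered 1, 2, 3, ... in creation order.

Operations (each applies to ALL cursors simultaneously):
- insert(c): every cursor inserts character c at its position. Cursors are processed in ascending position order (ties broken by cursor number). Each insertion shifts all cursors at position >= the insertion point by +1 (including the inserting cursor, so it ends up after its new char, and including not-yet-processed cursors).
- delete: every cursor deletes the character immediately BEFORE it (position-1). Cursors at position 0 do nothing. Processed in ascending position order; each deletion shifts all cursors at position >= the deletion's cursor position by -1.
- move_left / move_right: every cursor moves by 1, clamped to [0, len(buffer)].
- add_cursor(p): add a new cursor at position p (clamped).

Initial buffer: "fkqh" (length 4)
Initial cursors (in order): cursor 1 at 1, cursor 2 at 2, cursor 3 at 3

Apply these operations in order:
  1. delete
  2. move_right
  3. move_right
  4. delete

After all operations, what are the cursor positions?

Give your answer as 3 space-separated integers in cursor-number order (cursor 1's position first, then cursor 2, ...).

Answer: 0 0 0

Derivation:
After op 1 (delete): buffer="h" (len 1), cursors c1@0 c2@0 c3@0, authorship .
After op 2 (move_right): buffer="h" (len 1), cursors c1@1 c2@1 c3@1, authorship .
After op 3 (move_right): buffer="h" (len 1), cursors c1@1 c2@1 c3@1, authorship .
After op 4 (delete): buffer="" (len 0), cursors c1@0 c2@0 c3@0, authorship 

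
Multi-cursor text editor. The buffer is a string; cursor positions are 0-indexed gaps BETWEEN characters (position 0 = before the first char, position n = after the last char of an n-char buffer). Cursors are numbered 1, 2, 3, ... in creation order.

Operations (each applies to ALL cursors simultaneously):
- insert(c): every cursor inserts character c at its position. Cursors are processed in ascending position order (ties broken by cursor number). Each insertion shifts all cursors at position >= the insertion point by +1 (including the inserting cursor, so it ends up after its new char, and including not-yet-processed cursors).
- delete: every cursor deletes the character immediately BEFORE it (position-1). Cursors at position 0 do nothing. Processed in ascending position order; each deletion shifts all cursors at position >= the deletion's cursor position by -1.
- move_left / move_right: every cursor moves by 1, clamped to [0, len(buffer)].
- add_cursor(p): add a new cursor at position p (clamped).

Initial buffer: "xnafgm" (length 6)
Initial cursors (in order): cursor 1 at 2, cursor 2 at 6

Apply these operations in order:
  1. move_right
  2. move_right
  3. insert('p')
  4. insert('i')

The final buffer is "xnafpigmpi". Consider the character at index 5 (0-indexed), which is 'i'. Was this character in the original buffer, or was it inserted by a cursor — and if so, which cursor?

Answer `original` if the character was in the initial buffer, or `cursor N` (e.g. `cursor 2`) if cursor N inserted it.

After op 1 (move_right): buffer="xnafgm" (len 6), cursors c1@3 c2@6, authorship ......
After op 2 (move_right): buffer="xnafgm" (len 6), cursors c1@4 c2@6, authorship ......
After op 3 (insert('p')): buffer="xnafpgmp" (len 8), cursors c1@5 c2@8, authorship ....1..2
After op 4 (insert('i')): buffer="xnafpigmpi" (len 10), cursors c1@6 c2@10, authorship ....11..22
Authorship (.=original, N=cursor N): . . . . 1 1 . . 2 2
Index 5: author = 1

Answer: cursor 1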